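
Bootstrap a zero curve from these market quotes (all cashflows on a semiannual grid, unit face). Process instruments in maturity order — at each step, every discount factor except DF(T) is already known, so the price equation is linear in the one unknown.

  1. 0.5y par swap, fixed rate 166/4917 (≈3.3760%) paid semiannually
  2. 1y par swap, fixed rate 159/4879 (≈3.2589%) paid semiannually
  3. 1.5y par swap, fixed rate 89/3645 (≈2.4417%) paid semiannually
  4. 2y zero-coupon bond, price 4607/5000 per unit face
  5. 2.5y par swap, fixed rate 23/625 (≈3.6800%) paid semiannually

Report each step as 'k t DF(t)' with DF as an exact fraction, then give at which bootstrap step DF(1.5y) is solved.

step 1 [0.5y] swap r/2=83/4917: DF=(1 − 83/4917·(0))/(1+83/4917) = 4917/5000 ≈ 0.983400
step 2 [1y] swap r/2=159/9758: DF=(1 − 159/9758·(0.983400))/(1+159/9758) = 4841/5000 ≈ 0.968200
step 3 [1.5y] swap r/2=89/7290: DF=(1 − 89/7290·(0.983400+0.968200))/(1+89/7290) = 2411/2500 ≈ 0.964400
step 4 [2y] zero: DF = P = 4607/5000 ≈ 0.921400
step 5 [2.5y] swap r/2=23/1250: DF=(1 − 23/1250·(0.983400+0.968200+0.964400+0.921400))/(1+23/1250) = 4563/5000 ≈ 0.912600

1 1/2 4917/5000
2 1 4841/5000
3 3/2 2411/2500
4 2 4607/5000
5 5/2 4563/5000
DF(1.5y) is solved at step 3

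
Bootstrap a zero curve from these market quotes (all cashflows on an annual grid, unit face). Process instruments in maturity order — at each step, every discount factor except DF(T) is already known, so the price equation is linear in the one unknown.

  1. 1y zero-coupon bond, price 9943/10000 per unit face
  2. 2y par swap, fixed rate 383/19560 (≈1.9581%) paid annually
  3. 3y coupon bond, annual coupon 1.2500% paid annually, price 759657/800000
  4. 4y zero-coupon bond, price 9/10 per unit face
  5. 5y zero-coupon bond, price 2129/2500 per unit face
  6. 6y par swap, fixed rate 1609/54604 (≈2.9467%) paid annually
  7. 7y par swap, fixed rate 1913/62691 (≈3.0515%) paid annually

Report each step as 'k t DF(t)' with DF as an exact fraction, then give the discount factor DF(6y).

1 1 9943/10000
2 2 9617/10000
3 3 9137/10000
4 4 9/10
5 5 2129/2500
6 6 8391/10000
7 7 8087/10000
DF(6y) = 8391/10000 ≈ 0.839100

step 1 [1y] zero: DF = P = 9943/10000 ≈ 0.994300
step 2 [2y] swap r/1=383/19560: DF=(1 − 383/19560·(0.994300))/(1+383/19560) = 9617/10000 ≈ 0.961700
step 3 [3y] bond c/1=1/80: DF=(759657/800000 − 1/80·(0.994300+0.961700))/(1+1/80) = 9137/10000 ≈ 0.913700
step 4 [4y] zero: DF = P = 9/10 ≈ 0.900000
step 5 [5y] zero: DF = P = 2129/2500 ≈ 0.851600
step 6 [6y] swap r/1=1609/54604: DF=(1 − 1609/54604·(0.994300+0.961700+0.913700+0.900000+0.851600))/(1+1609/54604) = 8391/10000 ≈ 0.839100
step 7 [7y] swap r/1=1913/62691: DF=(1 − 1913/62691·(0.994300+0.961700+0.913700+0.900000+0.851600+0.839100))/(1+1913/62691) = 8087/10000 ≈ 0.808700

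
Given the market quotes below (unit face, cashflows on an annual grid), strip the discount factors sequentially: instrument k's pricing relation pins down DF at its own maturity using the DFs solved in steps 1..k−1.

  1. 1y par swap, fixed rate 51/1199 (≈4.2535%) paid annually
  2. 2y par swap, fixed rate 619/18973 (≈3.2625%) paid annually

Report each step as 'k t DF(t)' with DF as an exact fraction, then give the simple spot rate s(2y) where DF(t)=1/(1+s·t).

step 1 [1y] swap r/1=51/1199: DF=(1 − 51/1199·(0))/(1+51/1199) = 1199/1250 ≈ 0.959200
step 2 [2y] swap r/1=619/18973: DF=(1 − 619/18973·(0.959200))/(1+619/18973) = 9381/10000 ≈ 0.938100

1 1 1199/1250
2 2 9381/10000
s(2y) = (1/(9381/10000) − 1)/(2) = 619/18762 ≈ 3.2992%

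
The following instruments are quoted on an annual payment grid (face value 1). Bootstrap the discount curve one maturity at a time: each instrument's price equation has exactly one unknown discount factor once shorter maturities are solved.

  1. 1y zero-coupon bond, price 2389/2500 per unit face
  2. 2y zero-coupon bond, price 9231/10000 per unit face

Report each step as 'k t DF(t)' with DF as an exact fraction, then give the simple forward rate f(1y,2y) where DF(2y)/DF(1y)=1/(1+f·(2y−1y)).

step 1 [1y] zero: DF = P = 2389/2500 ≈ 0.955600
step 2 [2y] zero: DF = P = 9231/10000 ≈ 0.923100

1 1 2389/2500
2 2 9231/10000
f(1y,2y) = ((2389/2500)/(9231/10000) − 1)/(1) = 325/9231 ≈ 3.5207%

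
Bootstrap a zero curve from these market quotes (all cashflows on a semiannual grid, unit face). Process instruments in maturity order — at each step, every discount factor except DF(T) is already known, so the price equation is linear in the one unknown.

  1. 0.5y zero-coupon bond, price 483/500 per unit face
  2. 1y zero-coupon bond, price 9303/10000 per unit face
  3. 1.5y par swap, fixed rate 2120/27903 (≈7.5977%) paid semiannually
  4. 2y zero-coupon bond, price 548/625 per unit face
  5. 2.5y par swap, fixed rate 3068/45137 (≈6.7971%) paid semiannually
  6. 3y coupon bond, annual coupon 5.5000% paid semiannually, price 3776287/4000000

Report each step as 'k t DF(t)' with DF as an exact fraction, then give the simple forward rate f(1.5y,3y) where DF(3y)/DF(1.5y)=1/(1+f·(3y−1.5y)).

1 1/2 483/500
2 1 9303/10000
3 3/2 447/500
4 2 548/625
5 5/2 4233/5000
6 3 399/500
f(1.5y,3y) = ((447/500)/(399/500) − 1)/(3/2) = 32/399 ≈ 8.0201%

step 1 [0.5y] zero: DF = P = 483/500 ≈ 0.966000
step 2 [1y] zero: DF = P = 9303/10000 ≈ 0.930300
step 3 [1.5y] swap r/2=1060/27903: DF=(1 − 1060/27903·(0.966000+0.930300))/(1+1060/27903) = 447/500 ≈ 0.894000
step 4 [2y] zero: DF = P = 548/625 ≈ 0.876800
step 5 [2.5y] swap r/2=1534/45137: DF=(1 − 1534/45137·(0.966000+0.930300+0.894000+0.876800))/(1+1534/45137) = 4233/5000 ≈ 0.846600
step 6 [3y] bond c/2=11/400: DF=(3776287/4000000 − 11/400·(0.966000+0.930300+0.894000+0.876800+0.846600))/(1+11/400) = 399/500 ≈ 0.798000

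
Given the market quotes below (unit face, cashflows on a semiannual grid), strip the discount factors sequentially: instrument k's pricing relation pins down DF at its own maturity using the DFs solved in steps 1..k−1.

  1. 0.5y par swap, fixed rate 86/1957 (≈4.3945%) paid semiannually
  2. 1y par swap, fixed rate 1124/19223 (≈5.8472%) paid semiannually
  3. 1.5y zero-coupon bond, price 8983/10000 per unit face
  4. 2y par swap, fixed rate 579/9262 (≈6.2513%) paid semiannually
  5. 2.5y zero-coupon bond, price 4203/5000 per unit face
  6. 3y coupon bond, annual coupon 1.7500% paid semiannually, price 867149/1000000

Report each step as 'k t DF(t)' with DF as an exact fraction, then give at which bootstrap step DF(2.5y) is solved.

step 1 [0.5y] swap r/2=43/1957: DF=(1 − 43/1957·(0))/(1+43/1957) = 1957/2000 ≈ 0.978500
step 2 [1y] swap r/2=562/19223: DF=(1 − 562/19223·(0.978500))/(1+562/19223) = 4719/5000 ≈ 0.943800
step 3 [1.5y] zero: DF = P = 8983/10000 ≈ 0.898300
step 4 [2y] swap r/2=579/18524: DF=(1 − 579/18524·(0.978500+0.943800+0.898300))/(1+579/18524) = 4421/5000 ≈ 0.884200
step 5 [2.5y] zero: DF = P = 4203/5000 ≈ 0.840600
step 6 [3y] bond c/2=7/800: DF=(867149/1000000 − 7/800·(0.978500+0.943800+0.898300+0.884200+0.840600))/(1+7/800) = 4101/5000 ≈ 0.820200

1 1/2 1957/2000
2 1 4719/5000
3 3/2 8983/10000
4 2 4421/5000
5 5/2 4203/5000
6 3 4101/5000
DF(2.5y) is solved at step 5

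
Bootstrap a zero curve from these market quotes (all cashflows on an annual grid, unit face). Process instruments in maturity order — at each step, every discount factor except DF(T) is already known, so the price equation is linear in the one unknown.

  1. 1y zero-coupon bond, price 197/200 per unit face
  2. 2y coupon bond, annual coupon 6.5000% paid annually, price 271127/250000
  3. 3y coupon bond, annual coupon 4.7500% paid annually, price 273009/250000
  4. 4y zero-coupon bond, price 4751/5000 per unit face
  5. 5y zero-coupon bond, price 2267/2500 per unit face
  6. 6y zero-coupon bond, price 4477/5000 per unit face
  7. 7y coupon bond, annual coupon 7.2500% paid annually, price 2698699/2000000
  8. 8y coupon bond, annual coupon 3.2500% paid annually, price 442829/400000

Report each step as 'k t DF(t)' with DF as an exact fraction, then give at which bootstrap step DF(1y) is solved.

1 1 197/200
2 2 4791/5000
3 3 1193/1250
4 4 4751/5000
5 5 2267/2500
6 6 4477/5000
7 7 4381/5000
8 8 2167/2500
DF(1y) is solved at step 1

step 1 [1y] zero: DF = P = 197/200 ≈ 0.985000
step 2 [2y] bond c/1=13/200: DF=(271127/250000 − 13/200·(0.985000))/(1+13/200) = 4791/5000 ≈ 0.958200
step 3 [3y] bond c/1=19/400: DF=(273009/250000 − 19/400·(0.985000+0.958200))/(1+19/400) = 1193/1250 ≈ 0.954400
step 4 [4y] zero: DF = P = 4751/5000 ≈ 0.950200
step 5 [5y] zero: DF = P = 2267/2500 ≈ 0.906800
step 6 [6y] zero: DF = P = 4477/5000 ≈ 0.895400
step 7 [7y] bond c/1=29/400: DF=(2698699/2000000 − 29/400·(0.985000+0.958200+0.954400+0.950200+0.906800+0.895400))/(1+29/400) = 4381/5000 ≈ 0.876200
step 8 [8y] bond c/1=13/400: DF=(442829/400000 − 13/400·(0.985000+0.958200+0.954400+0.950200+0.906800+0.895400+0.876200))/(1+13/400) = 2167/2500 ≈ 0.866800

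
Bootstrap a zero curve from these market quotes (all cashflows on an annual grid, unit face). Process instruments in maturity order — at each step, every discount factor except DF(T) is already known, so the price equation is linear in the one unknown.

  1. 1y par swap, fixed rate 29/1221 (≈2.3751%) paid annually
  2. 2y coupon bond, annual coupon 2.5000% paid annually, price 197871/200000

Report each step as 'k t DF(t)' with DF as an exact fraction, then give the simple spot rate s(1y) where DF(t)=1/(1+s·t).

1 1 1221/1250
2 2 4707/5000
s(1y) = (1/(1221/1250) − 1)/(1) = 29/1221 ≈ 2.3751%

step 1 [1y] swap r/1=29/1221: DF=(1 − 29/1221·(0))/(1+29/1221) = 1221/1250 ≈ 0.976800
step 2 [2y] bond c/1=1/40: DF=(197871/200000 − 1/40·(0.976800))/(1+1/40) = 4707/5000 ≈ 0.941400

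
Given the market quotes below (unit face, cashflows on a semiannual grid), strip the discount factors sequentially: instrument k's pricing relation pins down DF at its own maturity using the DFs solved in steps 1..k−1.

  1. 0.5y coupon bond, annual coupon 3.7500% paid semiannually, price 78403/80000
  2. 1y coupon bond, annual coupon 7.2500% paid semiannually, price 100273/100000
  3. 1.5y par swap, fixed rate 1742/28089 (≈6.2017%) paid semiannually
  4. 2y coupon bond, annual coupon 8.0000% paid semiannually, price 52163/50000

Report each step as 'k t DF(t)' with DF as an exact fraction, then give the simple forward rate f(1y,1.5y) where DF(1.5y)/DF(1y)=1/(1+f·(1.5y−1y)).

1 1/2 481/500
2 1 467/500
3 3/2 9129/10000
4 2 8951/10000
f(1y,1.5y) = ((467/500)/(9129/10000) − 1)/(1/2) = 422/9129 ≈ 4.6226%

step 1 [0.5y] bond c/2=3/160: DF=(78403/80000 − 3/160·(0))/(1+3/160) = 481/500 ≈ 0.962000
step 2 [1y] bond c/2=29/800: DF=(100273/100000 − 29/800·(0.962000))/(1+29/800) = 467/500 ≈ 0.934000
step 3 [1.5y] swap r/2=871/28089: DF=(1 − 871/28089·(0.962000+0.934000))/(1+871/28089) = 9129/10000 ≈ 0.912900
step 4 [2y] bond c/2=1/25: DF=(52163/50000 − 1/25·(0.962000+0.934000+0.912900))/(1+1/25) = 8951/10000 ≈ 0.895100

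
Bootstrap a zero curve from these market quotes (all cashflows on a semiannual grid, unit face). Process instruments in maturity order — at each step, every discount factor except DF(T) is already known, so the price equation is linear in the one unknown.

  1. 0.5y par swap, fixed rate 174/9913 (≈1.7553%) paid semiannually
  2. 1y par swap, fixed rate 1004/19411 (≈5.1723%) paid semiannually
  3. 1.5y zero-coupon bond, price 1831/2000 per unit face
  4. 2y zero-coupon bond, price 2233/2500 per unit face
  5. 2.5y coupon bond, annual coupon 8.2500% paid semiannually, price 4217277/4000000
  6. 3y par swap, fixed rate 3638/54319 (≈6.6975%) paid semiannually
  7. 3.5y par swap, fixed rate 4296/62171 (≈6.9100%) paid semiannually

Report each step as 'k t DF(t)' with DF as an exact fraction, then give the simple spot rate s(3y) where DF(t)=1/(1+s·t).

1 1/2 9913/10000
2 1 4749/5000
3 3/2 1831/2000
4 2 2233/2500
5 5/2 108/125
6 3 8181/10000
7 7/2 1963/2500
s(3y) = (1/(8181/10000) − 1)/(3) = 1819/24543 ≈ 7.4115%

step 1 [0.5y] swap r/2=87/9913: DF=(1 − 87/9913·(0))/(1+87/9913) = 9913/10000 ≈ 0.991300
step 2 [1y] swap r/2=502/19411: DF=(1 − 502/19411·(0.991300))/(1+502/19411) = 4749/5000 ≈ 0.949800
step 3 [1.5y] zero: DF = P = 1831/2000 ≈ 0.915500
step 4 [2y] zero: DF = P = 2233/2500 ≈ 0.893200
step 5 [2.5y] bond c/2=33/800: DF=(4217277/4000000 − 33/800·(0.991300+0.949800+0.915500+0.893200))/(1+33/800) = 108/125 ≈ 0.864000
step 6 [3y] swap r/2=1819/54319: DF=(1 − 1819/54319·(0.991300+0.949800+0.915500+0.893200+0.864000))/(1+1819/54319) = 8181/10000 ≈ 0.818100
step 7 [3.5y] swap r/2=2148/62171: DF=(1 − 2148/62171·(0.991300+0.949800+0.915500+0.893200+0.864000+0.818100))/(1+2148/62171) = 1963/2500 ≈ 0.785200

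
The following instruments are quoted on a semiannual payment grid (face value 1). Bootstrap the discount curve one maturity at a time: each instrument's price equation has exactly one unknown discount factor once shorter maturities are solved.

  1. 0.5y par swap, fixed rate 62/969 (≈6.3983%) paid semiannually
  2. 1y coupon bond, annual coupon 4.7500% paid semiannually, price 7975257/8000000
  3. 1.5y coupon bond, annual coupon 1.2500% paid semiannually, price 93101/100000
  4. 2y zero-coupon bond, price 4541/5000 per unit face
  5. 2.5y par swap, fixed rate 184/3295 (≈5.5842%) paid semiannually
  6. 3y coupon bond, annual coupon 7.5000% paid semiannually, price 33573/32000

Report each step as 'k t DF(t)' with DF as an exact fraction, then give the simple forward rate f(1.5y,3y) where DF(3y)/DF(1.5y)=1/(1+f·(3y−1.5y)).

step 1 [0.5y] swap r/2=31/969: DF=(1 − 31/969·(0))/(1+31/969) = 969/1000 ≈ 0.969000
step 2 [1y] bond c/2=19/800: DF=(7975257/8000000 − 19/800·(0.969000))/(1+19/800) = 9513/10000 ≈ 0.951300
step 3 [1.5y] bond c/2=1/160: DF=(93101/100000 − 1/160·(0.969000+0.951300))/(1+1/160) = 9133/10000 ≈ 0.913300
step 4 [2y] zero: DF = P = 4541/5000 ≈ 0.908200
step 5 [2.5y] swap r/2=92/3295: DF=(1 − 92/3295·(0.969000+0.951300+0.913300+0.908200))/(1+92/3295) = 1089/1250 ≈ 0.871200
step 6 [3y] bond c/2=3/80: DF=(33573/32000 − 3/80·(0.969000+0.951300+0.913300+0.908200+0.871200))/(1+3/80) = 1689/2000 ≈ 0.844500

1 1/2 969/1000
2 1 9513/10000
3 3/2 9133/10000
4 2 4541/5000
5 5/2 1089/1250
6 3 1689/2000
f(1.5y,3y) = ((9133/10000)/(1689/2000) − 1)/(3/2) = 1376/25335 ≈ 5.4312%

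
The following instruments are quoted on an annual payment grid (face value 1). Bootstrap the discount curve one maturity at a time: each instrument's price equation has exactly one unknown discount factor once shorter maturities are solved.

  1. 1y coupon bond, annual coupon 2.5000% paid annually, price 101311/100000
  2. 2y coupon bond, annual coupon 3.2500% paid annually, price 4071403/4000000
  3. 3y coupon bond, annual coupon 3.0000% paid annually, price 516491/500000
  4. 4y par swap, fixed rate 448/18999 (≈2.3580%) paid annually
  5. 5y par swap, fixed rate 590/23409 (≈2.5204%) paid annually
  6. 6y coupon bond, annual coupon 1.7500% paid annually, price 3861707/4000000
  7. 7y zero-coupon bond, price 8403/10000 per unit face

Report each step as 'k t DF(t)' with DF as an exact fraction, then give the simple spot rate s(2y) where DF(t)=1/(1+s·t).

1 1 2471/2500
2 2 9547/10000
3 3 9463/10000
4 4 569/625
5 5 441/500
6 6 8683/10000
7 7 8403/10000
s(2y) = (1/(9547/10000) − 1)/(2) = 453/19094 ≈ 2.3725%

step 1 [1y] bond c/1=1/40: DF=(101311/100000 − 1/40·(0))/(1+1/40) = 2471/2500 ≈ 0.988400
step 2 [2y] bond c/1=13/400: DF=(4071403/4000000 − 13/400·(0.988400))/(1+13/400) = 9547/10000 ≈ 0.954700
step 3 [3y] bond c/1=3/100: DF=(516491/500000 − 3/100·(0.988400+0.954700))/(1+3/100) = 9463/10000 ≈ 0.946300
step 4 [4y] swap r/1=448/18999: DF=(1 − 448/18999·(0.988400+0.954700+0.946300))/(1+448/18999) = 569/625 ≈ 0.910400
step 5 [5y] swap r/1=590/23409: DF=(1 − 590/23409·(0.988400+0.954700+0.946300+0.910400))/(1+590/23409) = 441/500 ≈ 0.882000
step 6 [6y] bond c/1=7/400: DF=(3861707/4000000 − 7/400·(0.988400+0.954700+0.946300+0.910400+0.882000))/(1+7/400) = 8683/10000 ≈ 0.868300
step 7 [7y] zero: DF = P = 8403/10000 ≈ 0.840300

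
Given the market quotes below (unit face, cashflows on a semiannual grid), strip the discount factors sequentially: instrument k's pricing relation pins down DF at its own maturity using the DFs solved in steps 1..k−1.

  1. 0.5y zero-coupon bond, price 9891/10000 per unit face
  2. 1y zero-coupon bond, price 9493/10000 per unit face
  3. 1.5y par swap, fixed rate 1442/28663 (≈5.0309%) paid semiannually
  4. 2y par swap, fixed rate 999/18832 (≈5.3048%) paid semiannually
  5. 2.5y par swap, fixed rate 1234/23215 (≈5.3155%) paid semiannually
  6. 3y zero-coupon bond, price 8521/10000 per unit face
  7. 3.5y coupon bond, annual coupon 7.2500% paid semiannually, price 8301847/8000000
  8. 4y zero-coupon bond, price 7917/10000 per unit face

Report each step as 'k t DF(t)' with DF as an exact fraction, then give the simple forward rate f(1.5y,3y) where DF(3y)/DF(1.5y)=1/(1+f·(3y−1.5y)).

step 1 [0.5y] zero: DF = P = 9891/10000 ≈ 0.989100
step 2 [1y] zero: DF = P = 9493/10000 ≈ 0.949300
step 3 [1.5y] swap r/2=721/28663: DF=(1 − 721/28663·(0.989100+0.949300))/(1+721/28663) = 9279/10000 ≈ 0.927900
step 4 [2y] swap r/2=999/37664: DF=(1 − 999/37664·(0.989100+0.949300+0.927900))/(1+999/37664) = 9001/10000 ≈ 0.900100
step 5 [2.5y] swap r/2=617/23215: DF=(1 − 617/23215·(0.989100+0.949300+0.927900+0.900100))/(1+617/23215) = 4383/5000 ≈ 0.876600
step 6 [3y] zero: DF = P = 8521/10000 ≈ 0.852100
step 7 [3.5y] bond c/2=29/800: DF=(8301847/8000000 − 29/800·(0.989100+0.949300+0.927900+0.900100+0.876600+0.852100))/(1+29/800) = 2023/2500 ≈ 0.809200
step 8 [4y] zero: DF = P = 7917/10000 ≈ 0.791700

1 1/2 9891/10000
2 1 9493/10000
3 3/2 9279/10000
4 2 9001/10000
5 5/2 4383/5000
6 3 8521/10000
7 7/2 2023/2500
8 4 7917/10000
f(1.5y,3y) = ((9279/10000)/(8521/10000) − 1)/(3/2) = 1516/25563 ≈ 5.9304%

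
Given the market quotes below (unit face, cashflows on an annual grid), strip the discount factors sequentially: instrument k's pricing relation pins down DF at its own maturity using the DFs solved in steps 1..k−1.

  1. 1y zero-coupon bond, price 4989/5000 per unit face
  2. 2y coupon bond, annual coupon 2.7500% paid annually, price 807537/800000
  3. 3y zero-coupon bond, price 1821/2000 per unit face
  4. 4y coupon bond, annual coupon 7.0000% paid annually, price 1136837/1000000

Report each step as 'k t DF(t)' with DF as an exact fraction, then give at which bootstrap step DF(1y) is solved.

1 1 4989/5000
2 2 9557/10000
3 3 1821/2000
4 4 8751/10000
DF(1y) is solved at step 1

step 1 [1y] zero: DF = P = 4989/5000 ≈ 0.997800
step 2 [2y] bond c/1=11/400: DF=(807537/800000 − 11/400·(0.997800))/(1+11/400) = 9557/10000 ≈ 0.955700
step 3 [3y] zero: DF = P = 1821/2000 ≈ 0.910500
step 4 [4y] bond c/1=7/100: DF=(1136837/1000000 − 7/100·(0.997800+0.955700+0.910500))/(1+7/100) = 8751/10000 ≈ 0.875100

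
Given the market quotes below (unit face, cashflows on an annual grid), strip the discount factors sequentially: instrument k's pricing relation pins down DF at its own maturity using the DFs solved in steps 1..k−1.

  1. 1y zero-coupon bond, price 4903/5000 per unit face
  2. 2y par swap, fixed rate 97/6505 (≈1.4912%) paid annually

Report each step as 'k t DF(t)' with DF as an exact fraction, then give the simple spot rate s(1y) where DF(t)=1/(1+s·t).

1 1 4903/5000
2 2 9709/10000
s(1y) = (1/(4903/5000) − 1)/(1) = 97/4903 ≈ 1.9784%

step 1 [1y] zero: DF = P = 4903/5000 ≈ 0.980600
step 2 [2y] swap r/1=97/6505: DF=(1 − 97/6505·(0.980600))/(1+97/6505) = 9709/10000 ≈ 0.970900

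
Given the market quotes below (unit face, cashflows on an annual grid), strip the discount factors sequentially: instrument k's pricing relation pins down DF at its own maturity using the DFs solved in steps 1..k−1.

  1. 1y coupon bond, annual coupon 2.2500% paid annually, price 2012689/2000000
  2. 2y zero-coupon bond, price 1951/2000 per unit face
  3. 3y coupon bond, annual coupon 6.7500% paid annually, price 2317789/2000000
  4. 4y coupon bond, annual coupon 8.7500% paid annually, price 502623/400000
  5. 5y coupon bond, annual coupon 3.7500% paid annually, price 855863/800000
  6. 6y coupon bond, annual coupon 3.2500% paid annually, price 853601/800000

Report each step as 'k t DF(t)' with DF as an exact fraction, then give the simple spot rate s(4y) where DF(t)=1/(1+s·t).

1 1 4921/5000
2 2 1951/2000
3 3 9617/10000
4 4 2301/2500
5 5 8923/10000
6 6 2211/2500
s(4y) = (1/(2301/2500) − 1)/(4) = 199/9204 ≈ 2.1621%

step 1 [1y] bond c/1=9/400: DF=(2012689/2000000 − 9/400·(0))/(1+9/400) = 4921/5000 ≈ 0.984200
step 2 [2y] zero: DF = P = 1951/2000 ≈ 0.975500
step 3 [3y] bond c/1=27/400: DF=(2317789/2000000 − 27/400·(0.984200+0.975500))/(1+27/400) = 9617/10000 ≈ 0.961700
step 4 [4y] bond c/1=7/80: DF=(502623/400000 − 7/80·(0.984200+0.975500+0.961700))/(1+7/80) = 2301/2500 ≈ 0.920400
step 5 [5y] bond c/1=3/80: DF=(855863/800000 − 3/80·(0.984200+0.975500+0.961700+0.920400))/(1+3/80) = 8923/10000 ≈ 0.892300
step 6 [6y] bond c/1=13/400: DF=(853601/800000 − 13/400·(0.984200+0.975500+0.961700+0.920400+0.892300))/(1+13/400) = 2211/2500 ≈ 0.884400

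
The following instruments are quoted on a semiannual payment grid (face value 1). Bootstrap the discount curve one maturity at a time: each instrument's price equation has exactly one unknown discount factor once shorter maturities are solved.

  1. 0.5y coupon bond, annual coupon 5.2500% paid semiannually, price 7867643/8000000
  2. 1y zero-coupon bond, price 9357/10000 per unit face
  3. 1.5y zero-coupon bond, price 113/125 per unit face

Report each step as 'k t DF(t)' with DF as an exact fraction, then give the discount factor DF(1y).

step 1 [0.5y] bond c/2=21/800: DF=(7867643/8000000 − 21/800·(0))/(1+21/800) = 9583/10000 ≈ 0.958300
step 2 [1y] zero: DF = P = 9357/10000 ≈ 0.935700
step 3 [1.5y] zero: DF = P = 113/125 ≈ 0.904000

1 1/2 9583/10000
2 1 9357/10000
3 3/2 113/125
DF(1y) = 9357/10000 ≈ 0.935700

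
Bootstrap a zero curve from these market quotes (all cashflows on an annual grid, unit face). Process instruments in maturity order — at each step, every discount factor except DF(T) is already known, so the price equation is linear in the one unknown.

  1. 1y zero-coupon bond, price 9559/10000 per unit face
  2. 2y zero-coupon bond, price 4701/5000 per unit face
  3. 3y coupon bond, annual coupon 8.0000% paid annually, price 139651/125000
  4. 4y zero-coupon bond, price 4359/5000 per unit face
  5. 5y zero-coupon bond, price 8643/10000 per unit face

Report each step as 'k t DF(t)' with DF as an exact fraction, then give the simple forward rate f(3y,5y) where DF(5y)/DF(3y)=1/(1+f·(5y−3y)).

1 1 9559/10000
2 2 4701/5000
3 3 447/500
4 4 4359/5000
5 5 8643/10000
f(3y,5y) = ((447/500)/(8643/10000) − 1)/(2) = 99/5762 ≈ 1.7182%

step 1 [1y] zero: DF = P = 9559/10000 ≈ 0.955900
step 2 [2y] zero: DF = P = 4701/5000 ≈ 0.940200
step 3 [3y] bond c/1=2/25: DF=(139651/125000 − 2/25·(0.955900+0.940200))/(1+2/25) = 447/500 ≈ 0.894000
step 4 [4y] zero: DF = P = 4359/5000 ≈ 0.871800
step 5 [5y] zero: DF = P = 8643/10000 ≈ 0.864300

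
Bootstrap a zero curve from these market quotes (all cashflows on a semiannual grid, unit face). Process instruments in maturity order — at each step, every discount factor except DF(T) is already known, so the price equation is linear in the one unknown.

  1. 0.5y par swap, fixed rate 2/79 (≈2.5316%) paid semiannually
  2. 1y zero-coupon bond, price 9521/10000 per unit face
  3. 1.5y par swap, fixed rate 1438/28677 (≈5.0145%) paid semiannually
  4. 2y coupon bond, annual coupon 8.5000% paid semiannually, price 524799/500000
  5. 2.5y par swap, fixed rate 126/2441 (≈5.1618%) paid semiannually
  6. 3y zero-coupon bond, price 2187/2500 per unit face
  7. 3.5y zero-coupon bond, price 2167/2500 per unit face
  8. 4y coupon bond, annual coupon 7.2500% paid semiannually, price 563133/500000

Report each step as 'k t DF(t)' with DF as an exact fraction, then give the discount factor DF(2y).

step 1 [0.5y] swap r/2=1/79: DF=(1 − 1/79·(0))/(1+1/79) = 79/80 ≈ 0.987500
step 2 [1y] zero: DF = P = 9521/10000 ≈ 0.952100
step 3 [1.5y] swap r/2=719/28677: DF=(1 − 719/28677·(0.987500+0.952100))/(1+719/28677) = 9281/10000 ≈ 0.928100
step 4 [2y] bond c/2=17/400: DF=(524799/500000 − 17/400·(0.987500+0.952100+0.928100))/(1+17/400) = 8899/10000 ≈ 0.889900
step 5 [2.5y] swap r/2=63/2441: DF=(1 − 63/2441·(0.987500+0.952100+0.928100+0.889900))/(1+63/2441) = 8803/10000 ≈ 0.880300
step 6 [3y] zero: DF = P = 2187/2500 ≈ 0.874800
step 7 [3.5y] zero: DF = P = 2167/2500 ≈ 0.866800
step 8 [4y] bond c/2=29/800: DF=(563133/500000 − 29/800·(0.987500+0.952100+0.928100+0.889900+0.880300+0.874800+0.866800))/(1+29/800) = 8637/10000 ≈ 0.863700

1 1/2 79/80
2 1 9521/10000
3 3/2 9281/10000
4 2 8899/10000
5 5/2 8803/10000
6 3 2187/2500
7 7/2 2167/2500
8 4 8637/10000
DF(2y) = 8899/10000 ≈ 0.889900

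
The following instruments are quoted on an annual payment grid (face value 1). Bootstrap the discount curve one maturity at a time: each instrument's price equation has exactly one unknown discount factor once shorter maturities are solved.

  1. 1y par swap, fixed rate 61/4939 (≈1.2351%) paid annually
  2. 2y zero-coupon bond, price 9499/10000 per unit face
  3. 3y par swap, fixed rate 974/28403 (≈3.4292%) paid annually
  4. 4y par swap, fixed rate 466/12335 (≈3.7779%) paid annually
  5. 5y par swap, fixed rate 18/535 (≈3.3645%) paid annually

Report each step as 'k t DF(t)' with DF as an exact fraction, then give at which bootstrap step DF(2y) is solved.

1 1 4939/5000
2 2 9499/10000
3 3 4513/5000
4 4 4301/5000
5 5 847/1000
DF(2y) is solved at step 2

step 1 [1y] swap r/1=61/4939: DF=(1 − 61/4939·(0))/(1+61/4939) = 4939/5000 ≈ 0.987800
step 2 [2y] zero: DF = P = 9499/10000 ≈ 0.949900
step 3 [3y] swap r/1=974/28403: DF=(1 − 974/28403·(0.987800+0.949900))/(1+974/28403) = 4513/5000 ≈ 0.902600
step 4 [4y] swap r/1=466/12335: DF=(1 − 466/12335·(0.987800+0.949900+0.902600))/(1+466/12335) = 4301/5000 ≈ 0.860200
step 5 [5y] swap r/1=18/535: DF=(1 − 18/535·(0.987800+0.949900+0.902600+0.860200))/(1+18/535) = 847/1000 ≈ 0.847000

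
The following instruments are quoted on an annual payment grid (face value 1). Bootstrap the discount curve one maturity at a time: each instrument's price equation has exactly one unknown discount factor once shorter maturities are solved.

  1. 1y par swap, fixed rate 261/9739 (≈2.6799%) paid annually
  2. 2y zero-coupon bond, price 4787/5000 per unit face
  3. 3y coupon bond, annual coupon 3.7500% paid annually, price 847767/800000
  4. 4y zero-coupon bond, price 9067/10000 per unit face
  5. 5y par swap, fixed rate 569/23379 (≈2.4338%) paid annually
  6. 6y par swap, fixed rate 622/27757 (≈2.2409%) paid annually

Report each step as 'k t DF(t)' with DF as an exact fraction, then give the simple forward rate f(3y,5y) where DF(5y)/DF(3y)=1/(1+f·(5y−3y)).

step 1 [1y] swap r/1=261/9739: DF=(1 − 261/9739·(0))/(1+261/9739) = 9739/10000 ≈ 0.973900
step 2 [2y] zero: DF = P = 4787/5000 ≈ 0.957400
step 3 [3y] bond c/1=3/80: DF=(847767/800000 − 3/80·(0.973900+0.957400))/(1+3/80) = 2379/2500 ≈ 0.951600
step 4 [4y] zero: DF = P = 9067/10000 ≈ 0.906700
step 5 [5y] swap r/1=569/23379: DF=(1 − 569/23379·(0.973900+0.957400+0.951600+0.906700))/(1+569/23379) = 4431/5000 ≈ 0.886200
step 6 [6y] swap r/1=622/27757: DF=(1 − 622/27757·(0.973900+0.957400+0.951600+0.906700+0.886200))/(1+622/27757) = 2189/2500 ≈ 0.875600

1 1 9739/10000
2 2 4787/5000
3 3 2379/2500
4 4 9067/10000
5 5 4431/5000
6 6 2189/2500
f(3y,5y) = ((2379/2500)/(4431/5000) − 1)/(2) = 109/2954 ≈ 3.6899%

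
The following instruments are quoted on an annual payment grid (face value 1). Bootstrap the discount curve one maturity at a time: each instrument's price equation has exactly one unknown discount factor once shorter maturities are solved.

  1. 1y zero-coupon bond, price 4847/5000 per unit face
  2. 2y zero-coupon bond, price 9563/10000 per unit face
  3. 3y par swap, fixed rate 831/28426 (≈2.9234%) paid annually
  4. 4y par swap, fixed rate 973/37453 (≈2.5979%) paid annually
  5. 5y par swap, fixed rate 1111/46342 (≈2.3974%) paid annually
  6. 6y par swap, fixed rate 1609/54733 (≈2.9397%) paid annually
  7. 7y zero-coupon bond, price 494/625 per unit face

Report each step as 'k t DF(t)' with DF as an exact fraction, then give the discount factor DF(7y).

step 1 [1y] zero: DF = P = 4847/5000 ≈ 0.969400
step 2 [2y] zero: DF = P = 9563/10000 ≈ 0.956300
step 3 [3y] swap r/1=831/28426: DF=(1 − 831/28426·(0.969400+0.956300))/(1+831/28426) = 9169/10000 ≈ 0.916900
step 4 [4y] swap r/1=973/37453: DF=(1 − 973/37453·(0.969400+0.956300+0.916900))/(1+973/37453) = 9027/10000 ≈ 0.902700
step 5 [5y] swap r/1=1111/46342: DF=(1 − 1111/46342·(0.969400+0.956300+0.916900+0.902700))/(1+1111/46342) = 8889/10000 ≈ 0.888900
step 6 [6y] swap r/1=1609/54733: DF=(1 − 1609/54733·(0.969400+0.956300+0.916900+0.902700+0.888900))/(1+1609/54733) = 8391/10000 ≈ 0.839100
step 7 [7y] zero: DF = P = 494/625 ≈ 0.790400

1 1 4847/5000
2 2 9563/10000
3 3 9169/10000
4 4 9027/10000
5 5 8889/10000
6 6 8391/10000
7 7 494/625
DF(7y) = 494/625 ≈ 0.790400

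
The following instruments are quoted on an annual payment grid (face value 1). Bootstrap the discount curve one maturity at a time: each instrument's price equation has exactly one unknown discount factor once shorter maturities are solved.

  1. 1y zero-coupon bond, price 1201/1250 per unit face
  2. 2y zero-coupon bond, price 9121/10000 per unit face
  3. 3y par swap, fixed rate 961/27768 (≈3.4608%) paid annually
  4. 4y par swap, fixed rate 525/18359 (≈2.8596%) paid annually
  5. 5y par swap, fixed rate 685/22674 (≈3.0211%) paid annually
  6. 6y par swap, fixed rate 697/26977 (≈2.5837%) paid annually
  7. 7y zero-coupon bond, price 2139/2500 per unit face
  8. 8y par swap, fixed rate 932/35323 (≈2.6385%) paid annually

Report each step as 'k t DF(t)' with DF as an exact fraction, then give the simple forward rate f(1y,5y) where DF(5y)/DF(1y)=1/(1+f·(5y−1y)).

step 1 [1y] zero: DF = P = 1201/1250 ≈ 0.960800
step 2 [2y] zero: DF = P = 9121/10000 ≈ 0.912100
step 3 [3y] swap r/1=961/27768: DF=(1 − 961/27768·(0.960800+0.912100))/(1+961/27768) = 9039/10000 ≈ 0.903900
step 4 [4y] swap r/1=525/18359: DF=(1 − 525/18359·(0.960800+0.912100+0.903900))/(1+525/18359) = 179/200 ≈ 0.895000
step 5 [5y] swap r/1=685/22674: DF=(1 − 685/22674·(0.960800+0.912100+0.903900+0.895000))/(1+685/22674) = 863/1000 ≈ 0.863000
step 6 [6y] swap r/1=697/26977: DF=(1 − 697/26977·(0.960800+0.912100+0.903900+0.895000+0.863000))/(1+697/26977) = 4303/5000 ≈ 0.860600
step 7 [7y] zero: DF = P = 2139/2500 ≈ 0.855600
step 8 [8y] swap r/1=932/35323: DF=(1 − 932/35323·(0.960800+0.912100+0.903900+0.895000+0.863000+0.860600+0.855600))/(1+932/35323) = 1017/1250 ≈ 0.813600

1 1 1201/1250
2 2 9121/10000
3 3 9039/10000
4 4 179/200
5 5 863/1000
6 6 4303/5000
7 7 2139/2500
8 8 1017/1250
f(1y,5y) = ((1201/1250)/(863/1000) − 1)/(4) = 489/17260 ≈ 2.8331%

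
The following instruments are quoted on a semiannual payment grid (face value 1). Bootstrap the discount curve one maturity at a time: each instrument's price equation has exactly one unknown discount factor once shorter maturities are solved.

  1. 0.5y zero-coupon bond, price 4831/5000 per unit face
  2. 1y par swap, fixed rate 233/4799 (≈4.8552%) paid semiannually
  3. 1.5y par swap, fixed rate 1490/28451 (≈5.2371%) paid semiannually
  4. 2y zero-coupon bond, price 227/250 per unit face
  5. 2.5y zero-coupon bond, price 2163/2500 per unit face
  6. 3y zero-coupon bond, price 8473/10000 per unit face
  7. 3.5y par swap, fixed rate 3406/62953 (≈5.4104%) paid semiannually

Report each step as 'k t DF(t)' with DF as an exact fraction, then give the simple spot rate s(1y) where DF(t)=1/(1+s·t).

step 1 [0.5y] zero: DF = P = 4831/5000 ≈ 0.966200
step 2 [1y] swap r/2=233/9598: DF=(1 − 233/9598·(0.966200))/(1+233/9598) = 4767/5000 ≈ 0.953400
step 3 [1.5y] swap r/2=745/28451: DF=(1 − 745/28451·(0.966200+0.953400))/(1+745/28451) = 1851/2000 ≈ 0.925500
step 4 [2y] zero: DF = P = 227/250 ≈ 0.908000
step 5 [2.5y] zero: DF = P = 2163/2500 ≈ 0.865200
step 6 [3y] zero: DF = P = 8473/10000 ≈ 0.847300
step 7 [3.5y] swap r/2=1703/62953: DF=(1 − 1703/62953·(0.966200+0.953400+0.925500+0.908000+0.865200+0.847300))/(1+1703/62953) = 8297/10000 ≈ 0.829700

1 1/2 4831/5000
2 1 4767/5000
3 3/2 1851/2000
4 2 227/250
5 5/2 2163/2500
6 3 8473/10000
7 7/2 8297/10000
s(1y) = (1/(4767/5000) − 1)/(1) = 233/4767 ≈ 4.8878%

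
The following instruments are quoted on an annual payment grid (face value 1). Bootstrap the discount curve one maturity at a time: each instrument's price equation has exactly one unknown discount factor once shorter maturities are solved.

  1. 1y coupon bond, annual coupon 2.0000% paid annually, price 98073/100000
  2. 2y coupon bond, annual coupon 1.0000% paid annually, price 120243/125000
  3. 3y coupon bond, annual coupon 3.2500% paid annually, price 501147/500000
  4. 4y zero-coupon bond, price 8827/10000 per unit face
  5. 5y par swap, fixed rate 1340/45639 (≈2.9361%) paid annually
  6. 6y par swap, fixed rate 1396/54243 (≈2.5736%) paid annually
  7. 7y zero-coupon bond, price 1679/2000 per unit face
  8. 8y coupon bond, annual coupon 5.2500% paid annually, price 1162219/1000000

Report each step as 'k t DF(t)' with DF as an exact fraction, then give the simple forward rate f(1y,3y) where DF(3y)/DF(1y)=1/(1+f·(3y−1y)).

1 1 1923/2000
2 2 9429/10000
3 3 2277/2500
4 4 8827/10000
5 5 433/500
6 6 2151/2500
7 7 1679/2000
8 8 3959/5000
f(1y,3y) = ((1923/2000)/(2277/2500) − 1)/(2) = 169/6072 ≈ 2.7833%

step 1 [1y] bond c/1=1/50: DF=(98073/100000 − 1/50·(0))/(1+1/50) = 1923/2000 ≈ 0.961500
step 2 [2y] bond c/1=1/100: DF=(120243/125000 − 1/100·(0.961500))/(1+1/100) = 9429/10000 ≈ 0.942900
step 3 [3y] bond c/1=13/400: DF=(501147/500000 − 13/400·(0.961500+0.942900))/(1+13/400) = 2277/2500 ≈ 0.910800
step 4 [4y] zero: DF = P = 8827/10000 ≈ 0.882700
step 5 [5y] swap r/1=1340/45639: DF=(1 − 1340/45639·(0.961500+0.942900+0.910800+0.882700))/(1+1340/45639) = 433/500 ≈ 0.866000
step 6 [6y] swap r/1=1396/54243: DF=(1 − 1396/54243·(0.961500+0.942900+0.910800+0.882700+0.866000))/(1+1396/54243) = 2151/2500 ≈ 0.860400
step 7 [7y] zero: DF = P = 1679/2000 ≈ 0.839500
step 8 [8y] bond c/1=21/400: DF=(1162219/1000000 − 21/400·(0.961500+0.942900+0.910800+0.882700+0.866000+0.860400+0.839500))/(1+21/400) = 3959/5000 ≈ 0.791800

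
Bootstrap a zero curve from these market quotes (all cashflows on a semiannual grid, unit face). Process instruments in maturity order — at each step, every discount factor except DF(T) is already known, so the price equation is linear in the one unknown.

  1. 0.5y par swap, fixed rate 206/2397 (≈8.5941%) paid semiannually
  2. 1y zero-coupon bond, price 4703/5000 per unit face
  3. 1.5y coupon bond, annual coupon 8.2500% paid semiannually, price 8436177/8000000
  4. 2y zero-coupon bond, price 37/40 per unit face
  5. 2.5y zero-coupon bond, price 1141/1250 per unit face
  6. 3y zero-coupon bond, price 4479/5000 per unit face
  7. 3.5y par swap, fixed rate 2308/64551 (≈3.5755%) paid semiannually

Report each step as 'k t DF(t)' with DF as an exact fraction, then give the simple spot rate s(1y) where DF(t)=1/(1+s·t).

step 1 [0.5y] swap r/2=103/2397: DF=(1 − 103/2397·(0))/(1+103/2397) = 2397/2500 ≈ 0.958800
step 2 [1y] zero: DF = P = 4703/5000 ≈ 0.940600
step 3 [1.5y] bond c/2=33/800: DF=(8436177/8000000 − 33/800·(0.958800+0.940600))/(1+33/800) = 15/16 ≈ 0.937500
step 4 [2y] zero: DF = P = 37/40 ≈ 0.925000
step 5 [2.5y] zero: DF = P = 1141/1250 ≈ 0.912800
step 6 [3y] zero: DF = P = 4479/5000 ≈ 0.895800
step 7 [3.5y] swap r/2=1154/64551: DF=(1 − 1154/64551·(0.958800+0.940600+0.937500+0.925000+0.912800+0.895800))/(1+1154/64551) = 4423/5000 ≈ 0.884600

1 1/2 2397/2500
2 1 4703/5000
3 3/2 15/16
4 2 37/40
5 5/2 1141/1250
6 3 4479/5000
7 7/2 4423/5000
s(1y) = (1/(4703/5000) − 1)/(1) = 297/4703 ≈ 6.3151%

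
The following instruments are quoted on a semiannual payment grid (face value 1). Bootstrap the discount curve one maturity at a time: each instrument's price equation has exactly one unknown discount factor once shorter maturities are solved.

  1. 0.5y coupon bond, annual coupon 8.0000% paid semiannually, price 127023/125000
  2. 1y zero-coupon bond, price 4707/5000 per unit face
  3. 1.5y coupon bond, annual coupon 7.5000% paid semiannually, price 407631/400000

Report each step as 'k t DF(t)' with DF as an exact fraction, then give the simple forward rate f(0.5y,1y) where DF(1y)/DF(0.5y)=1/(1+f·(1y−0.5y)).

step 1 [0.5y] bond c/2=1/25: DF=(127023/125000 − 1/25·(0))/(1+1/25) = 9771/10000 ≈ 0.977100
step 2 [1y] zero: DF = P = 4707/5000 ≈ 0.941400
step 3 [1.5y] bond c/2=3/80: DF=(407631/400000 − 3/80·(0.977100+0.941400))/(1+3/80) = 9129/10000 ≈ 0.912900

1 1/2 9771/10000
2 1 4707/5000
3 3/2 9129/10000
f(0.5y,1y) = ((9771/10000)/(4707/5000) − 1)/(1/2) = 119/1569 ≈ 7.5844%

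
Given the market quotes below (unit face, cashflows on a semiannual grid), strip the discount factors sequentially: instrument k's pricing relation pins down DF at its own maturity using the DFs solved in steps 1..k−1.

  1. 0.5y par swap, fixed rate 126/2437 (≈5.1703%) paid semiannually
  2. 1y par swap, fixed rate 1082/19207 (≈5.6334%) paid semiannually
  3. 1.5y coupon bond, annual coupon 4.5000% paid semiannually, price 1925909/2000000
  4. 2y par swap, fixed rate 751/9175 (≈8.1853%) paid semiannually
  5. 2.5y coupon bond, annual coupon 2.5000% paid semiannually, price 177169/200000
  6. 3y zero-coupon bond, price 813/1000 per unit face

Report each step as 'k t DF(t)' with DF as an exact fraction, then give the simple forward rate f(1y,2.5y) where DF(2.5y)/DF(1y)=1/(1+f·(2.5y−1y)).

1 1/2 2437/2500
2 1 9459/10000
3 3/2 1799/2000
4 2 4249/5000
5 5/2 1037/1250
6 3 813/1000
f(1y,2.5y) = ((9459/10000)/(1037/1250) − 1)/(3/2) = 1163/12444 ≈ 9.3459%

step 1 [0.5y] swap r/2=63/2437: DF=(1 − 63/2437·(0))/(1+63/2437) = 2437/2500 ≈ 0.974800
step 2 [1y] swap r/2=541/19207: DF=(1 − 541/19207·(0.974800))/(1+541/19207) = 9459/10000 ≈ 0.945900
step 3 [1.5y] bond c/2=9/400: DF=(1925909/2000000 − 9/400·(0.974800+0.945900))/(1+9/400) = 1799/2000 ≈ 0.899500
step 4 [2y] swap r/2=751/18350: DF=(1 − 751/18350·(0.974800+0.945900+0.899500))/(1+751/18350) = 4249/5000 ≈ 0.849800
step 5 [2.5y] bond c/2=1/80: DF=(177169/200000 − 1/80·(0.974800+0.945900+0.899500+0.849800))/(1+1/80) = 1037/1250 ≈ 0.829600
step 6 [3y] zero: DF = P = 813/1000 ≈ 0.813000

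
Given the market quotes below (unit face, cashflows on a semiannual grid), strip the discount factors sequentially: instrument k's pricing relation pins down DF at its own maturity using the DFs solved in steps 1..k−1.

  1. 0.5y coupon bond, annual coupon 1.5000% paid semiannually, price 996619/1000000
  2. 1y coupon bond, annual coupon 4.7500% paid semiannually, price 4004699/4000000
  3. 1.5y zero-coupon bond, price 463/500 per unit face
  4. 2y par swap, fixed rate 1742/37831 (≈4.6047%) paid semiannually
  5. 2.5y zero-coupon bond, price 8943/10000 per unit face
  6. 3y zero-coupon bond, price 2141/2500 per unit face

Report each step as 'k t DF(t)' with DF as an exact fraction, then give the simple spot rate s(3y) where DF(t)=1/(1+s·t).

1 1/2 2473/2500
2 1 191/200
3 3/2 463/500
4 2 9129/10000
5 5/2 8943/10000
6 3 2141/2500
s(3y) = (1/(2141/2500) − 1)/(3) = 359/6423 ≈ 5.5893%

step 1 [0.5y] bond c/2=3/400: DF=(996619/1000000 − 3/400·(0))/(1+3/400) = 2473/2500 ≈ 0.989200
step 2 [1y] bond c/2=19/800: DF=(4004699/4000000 − 19/800·(0.989200))/(1+19/800) = 191/200 ≈ 0.955000
step 3 [1.5y] zero: DF = P = 463/500 ≈ 0.926000
step 4 [2y] swap r/2=871/37831: DF=(1 − 871/37831·(0.989200+0.955000+0.926000))/(1+871/37831) = 9129/10000 ≈ 0.912900
step 5 [2.5y] zero: DF = P = 8943/10000 ≈ 0.894300
step 6 [3y] zero: DF = P = 2141/2500 ≈ 0.856400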